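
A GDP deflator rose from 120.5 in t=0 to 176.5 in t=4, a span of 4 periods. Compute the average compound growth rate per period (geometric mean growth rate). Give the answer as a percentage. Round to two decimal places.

Growth factor = (176.5/120.5)^(1/4) = (1.464730)^(1/4) = 1.100118
Growth rate = 1.100118 − 1 = 0.100118 = 10.0118%

10.01%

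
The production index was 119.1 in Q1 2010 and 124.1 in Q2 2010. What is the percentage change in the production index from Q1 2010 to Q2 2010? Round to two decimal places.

Change = (124.1 − 119.1) / 119.1 × 100
       = 5.0 / 119.1 × 100 = 4.1982%

4.20%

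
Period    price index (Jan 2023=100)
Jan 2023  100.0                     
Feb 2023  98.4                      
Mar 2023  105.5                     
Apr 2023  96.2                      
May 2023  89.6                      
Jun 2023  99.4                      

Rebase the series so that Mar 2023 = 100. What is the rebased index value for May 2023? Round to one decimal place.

84.9

Rebased(May 2023) = 89.6 / 105.5 × 100 = 84.9289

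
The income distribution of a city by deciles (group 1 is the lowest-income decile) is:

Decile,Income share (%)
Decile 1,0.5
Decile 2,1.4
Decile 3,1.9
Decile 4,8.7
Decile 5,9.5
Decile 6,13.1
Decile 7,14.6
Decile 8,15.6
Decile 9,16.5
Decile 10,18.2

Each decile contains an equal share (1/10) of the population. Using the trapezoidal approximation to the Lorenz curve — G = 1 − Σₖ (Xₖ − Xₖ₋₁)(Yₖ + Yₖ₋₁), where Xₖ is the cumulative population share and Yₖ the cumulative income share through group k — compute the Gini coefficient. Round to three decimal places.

0.355

Cumulative income shares Yₖ: 0.0050, 0.0190, 0.0380, 0.1250, 0.2200, 0.3510, 0.4970, 0.6530, 0.8180, 1.0000
Σ (Xₖ−Xₖ₋₁)(Yₖ+Yₖ₋₁) = (1/10)(0.0050+0.0000) + (1/10)(0.0190+0.0050) + (1/10)(0.0380+0.0190) + (1/10)(0.1250+0.0380) + (1/10)(0.2200+0.1250) + (1/10)(0.3510+0.2200) + (1/10)(0.4970+0.3510) + (1/10)(0.6530+0.4970) + (1/10)(0.8180+0.6530) + (1/10)(1.0000+0.8180)
  = 0.0005 + 0.0024 + 0.0057 + 0.0163 + 0.0345 + 0.0571 + 0.0848 + 0.1150 + 0.1471 + 0.1818 = 0.6452
G = 1 − 0.6452 = 0.3548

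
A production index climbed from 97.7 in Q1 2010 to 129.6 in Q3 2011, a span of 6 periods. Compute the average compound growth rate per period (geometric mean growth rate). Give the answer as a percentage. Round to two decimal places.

Growth factor = (129.6/97.7)^(1/6) = (1.326510)^(1/6) = 1.048218
Growth rate = 1.048218 − 1 = 0.048218 = 4.8218%

4.82%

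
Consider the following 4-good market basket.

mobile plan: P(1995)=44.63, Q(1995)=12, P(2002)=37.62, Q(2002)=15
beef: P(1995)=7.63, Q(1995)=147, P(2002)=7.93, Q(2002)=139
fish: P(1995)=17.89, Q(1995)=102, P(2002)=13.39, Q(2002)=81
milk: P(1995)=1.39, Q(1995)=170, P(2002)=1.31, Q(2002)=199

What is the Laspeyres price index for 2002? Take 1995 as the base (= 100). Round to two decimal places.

86.21

Laspeyres price index uses base-period quantities as weights.
ΣP(2002)·Q(1995) = 37.62×12 + 7.93×147 + 13.39×102 + 1.31×170 = 451.44 + 1165.71 + 1365.78 + 222.7 = 3205.63
ΣP(1995)·Q(1995) = 44.63×12 + 7.63×147 + 17.89×102 + 1.39×170 = 535.56 + 1121.61 + 1824.78 + 236.3 = 3718.25
Index = 3205.63 / 3718.25 × 100 = 86.2134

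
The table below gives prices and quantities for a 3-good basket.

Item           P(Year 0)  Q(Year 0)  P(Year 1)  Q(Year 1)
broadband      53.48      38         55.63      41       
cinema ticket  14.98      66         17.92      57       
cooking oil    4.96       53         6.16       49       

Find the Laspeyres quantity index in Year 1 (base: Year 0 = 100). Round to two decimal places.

100.18

Laspeyres quantity index uses base-period prices as weights.
ΣP(Year 0)·Q(Year 1) = 53.48×41 + 14.98×57 + 4.96×49 = 2192.68 + 853.86 + 243.04 = 3289.58
ΣP(Year 0)·Q(Year 0) = 53.48×38 + 14.98×66 + 4.96×53 = 2032.24 + 988.68 + 262.88 = 3283.8
Index = 3289.58 / 3283.8 × 100 = 100.1760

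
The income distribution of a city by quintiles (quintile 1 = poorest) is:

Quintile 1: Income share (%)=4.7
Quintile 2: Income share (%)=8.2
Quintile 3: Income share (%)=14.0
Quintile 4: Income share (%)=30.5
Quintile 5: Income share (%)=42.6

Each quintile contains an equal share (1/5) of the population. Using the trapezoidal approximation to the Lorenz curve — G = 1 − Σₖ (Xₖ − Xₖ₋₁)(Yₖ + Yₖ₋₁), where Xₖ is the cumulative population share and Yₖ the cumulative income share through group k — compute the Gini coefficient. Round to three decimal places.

Cumulative income shares Yₖ: 0.0470, 0.1290, 0.2690, 0.5740, 1.0000
Σ (Xₖ−Xₖ₋₁)(Yₖ+Yₖ₋₁) = (1/5)(0.0470+0.0000) + (1/5)(0.1290+0.0470) + (1/5)(0.2690+0.1290) + (1/5)(0.5740+0.2690) + (1/5)(1.0000+0.5740)
  = 0.0094 + 0.0352 + 0.0796 + 0.1686 + 0.3148 = 0.6076
G = 1 − 0.6076 = 0.3924

0.392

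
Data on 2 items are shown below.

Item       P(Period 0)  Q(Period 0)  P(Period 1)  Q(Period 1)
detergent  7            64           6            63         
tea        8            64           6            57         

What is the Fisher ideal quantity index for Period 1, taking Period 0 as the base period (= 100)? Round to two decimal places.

Laspeyres component (base-period weights):
ΣP(Period 0)Q(Period 1) = 7×63 + 8×57 = 441 + 456 = 897
ΣP(Period 0)Q(Period 0) = 7×64 + 8×64 = 448 + 512 = 960
L = 897 / 960 × 100 = 93.4375
Paasche component (current-period weights):
ΣP(Period 1)Q(Period 1) = 6×63 + 6×57 = 378 + 342 = 720
ΣP(Period 1)Q(Period 0) = 6×64 + 6×64 = 384 + 384 = 768
P = 720 / 768 × 100 = 93.7500
Fisher = √(L × P) = √(93.4375 × 93.7500) = 93.5936

93.59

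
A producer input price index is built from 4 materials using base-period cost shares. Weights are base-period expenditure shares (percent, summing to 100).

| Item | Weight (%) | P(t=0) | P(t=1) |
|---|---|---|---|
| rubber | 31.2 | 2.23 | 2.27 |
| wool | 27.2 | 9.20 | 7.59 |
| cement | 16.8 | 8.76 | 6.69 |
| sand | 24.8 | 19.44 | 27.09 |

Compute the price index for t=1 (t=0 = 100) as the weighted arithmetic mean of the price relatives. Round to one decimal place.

rubber: 31.2 × (2.27/2.23) = 31.2 × 1.017937 = 31.7596
wool: 27.2 × (7.59/9.20) = 27.2 × 0.825000 = 22.4400
cement: 16.8 × (6.69/8.76) = 16.8 × 0.763699 = 12.8301
sand: 24.8 × (27.09/19.44) = 24.8 × 1.393519 = 34.5593
Index = Σ wᵢ·(p₁ᵢ/p₀ᵢ) = 31.7596 + 22.4400 + 12.8301 + 34.5593 = 101.5890

101.6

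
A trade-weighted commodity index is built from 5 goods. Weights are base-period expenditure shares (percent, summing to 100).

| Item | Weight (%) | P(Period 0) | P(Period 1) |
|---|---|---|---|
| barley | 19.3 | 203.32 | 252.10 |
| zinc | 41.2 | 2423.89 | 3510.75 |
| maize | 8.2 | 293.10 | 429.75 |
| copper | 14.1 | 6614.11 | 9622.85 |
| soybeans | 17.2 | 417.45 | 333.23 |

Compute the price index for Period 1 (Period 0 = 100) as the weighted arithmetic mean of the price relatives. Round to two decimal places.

barley: 19.3 × (252.10/203.32) = 19.3 × 1.239917 = 23.9304
zinc: 41.2 × (3510.75/2423.89) = 41.2 × 1.448395 = 59.6739
maize: 8.2 × (429.75/293.10) = 8.2 × 1.466223 = 12.0230
copper: 14.1 × (9622.85/6614.11) = 14.1 × 1.454897 = 20.5141
soybeans: 17.2 × (333.23/417.45) = 17.2 × 0.798251 = 13.7299
Index = Σ wᵢ·(p₁ᵢ/p₀ᵢ) = 23.9304 + 59.6739 + 12.0230 + 20.5141 + 13.7299 = 129.8713

129.87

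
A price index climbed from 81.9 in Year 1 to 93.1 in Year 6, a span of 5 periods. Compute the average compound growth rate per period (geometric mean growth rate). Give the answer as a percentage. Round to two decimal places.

Growth factor = (93.1/81.9)^(1/5) = (1.136752)^(1/5) = 1.025966
Growth rate = 1.025966 − 1 = 0.025966 = 2.5966%

2.60%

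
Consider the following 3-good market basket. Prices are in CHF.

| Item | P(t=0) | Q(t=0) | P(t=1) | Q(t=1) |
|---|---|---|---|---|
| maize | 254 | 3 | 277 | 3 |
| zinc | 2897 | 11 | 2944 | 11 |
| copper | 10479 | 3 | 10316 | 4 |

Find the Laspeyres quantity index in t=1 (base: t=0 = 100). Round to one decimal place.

116.4

Laspeyres quantity index uses base-period prices as weights.
ΣP(t=0)·Q(t=1) = 254×3 + 2897×11 + 10479×4 = 762 + 31867 + 41916 = 74545
ΣP(t=0)·Q(t=0) = 254×3 + 2897×11 + 10479×3 = 762 + 31867 + 31437 = 64066
Index = 74545 / 64066 × 100 = 116.3566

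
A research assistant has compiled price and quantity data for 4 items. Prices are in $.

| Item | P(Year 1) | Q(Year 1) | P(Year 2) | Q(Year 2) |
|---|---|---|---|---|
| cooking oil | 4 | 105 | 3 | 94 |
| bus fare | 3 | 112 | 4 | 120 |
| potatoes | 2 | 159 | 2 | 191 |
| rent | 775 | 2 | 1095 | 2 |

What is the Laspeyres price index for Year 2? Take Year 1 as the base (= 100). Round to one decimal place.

124.7

Laspeyres price index uses base-period quantities as weights.
ΣP(Year 2)·Q(Year 1) = 3×105 + 4×112 + 2×159 + 1095×2 = 315 + 448 + 318 + 2190 = 3271
ΣP(Year 1)·Q(Year 1) = 4×105 + 3×112 + 2×159 + 775×2 = 420 + 336 + 318 + 1550 = 2624
Index = 3271 / 2624 × 100 = 124.6570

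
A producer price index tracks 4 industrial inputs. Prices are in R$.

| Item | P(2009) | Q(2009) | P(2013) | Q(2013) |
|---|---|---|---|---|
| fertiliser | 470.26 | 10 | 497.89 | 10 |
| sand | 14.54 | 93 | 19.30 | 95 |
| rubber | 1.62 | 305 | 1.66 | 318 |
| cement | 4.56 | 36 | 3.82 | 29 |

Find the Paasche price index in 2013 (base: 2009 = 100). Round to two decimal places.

Paasche price index uses current-period quantities as weights.
ΣP(2013)·Q(2013) = 497.89×10 + 19.30×95 + 1.66×318 + 3.82×29 = 4978.9 + 1833.5 + 527.88 + 110.78 = 7451.06
ΣP(2009)·Q(2013) = 470.26×10 + 14.54×95 + 1.62×318 + 4.56×29 = 4702.6 + 1381.3 + 515.16 + 132.24 = 6731.3
Index = 7451.06 / 6731.3 × 100 = 110.6927

110.69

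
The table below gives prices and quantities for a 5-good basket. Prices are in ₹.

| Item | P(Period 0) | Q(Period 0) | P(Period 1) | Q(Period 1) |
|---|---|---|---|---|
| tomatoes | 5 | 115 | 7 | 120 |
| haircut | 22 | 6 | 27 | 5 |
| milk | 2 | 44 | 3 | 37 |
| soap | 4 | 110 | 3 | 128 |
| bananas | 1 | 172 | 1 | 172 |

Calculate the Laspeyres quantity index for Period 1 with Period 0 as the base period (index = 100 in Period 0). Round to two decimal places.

Laspeyres quantity index uses base-period prices as weights.
ΣP(Period 0)·Q(Period 1) = 5×120 + 22×5 + 2×37 + 4×128 + 1×172 = 600 + 110 + 74 + 512 + 172 = 1468
ΣP(Period 0)·Q(Period 0) = 5×115 + 22×6 + 2×44 + 4×110 + 1×172 = 575 + 132 + 88 + 440 + 172 = 1407
Index = 1468 / 1407 × 100 = 104.3355

104.34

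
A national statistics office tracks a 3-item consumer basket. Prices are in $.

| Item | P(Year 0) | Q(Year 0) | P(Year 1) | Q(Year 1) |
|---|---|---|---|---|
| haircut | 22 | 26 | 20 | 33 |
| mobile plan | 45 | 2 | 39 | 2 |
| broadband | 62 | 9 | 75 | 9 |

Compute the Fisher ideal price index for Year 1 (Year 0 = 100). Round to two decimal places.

103.59

Laspeyres component (base-period weights):
ΣP(Year 1)Q(Year 0) = 20×26 + 39×2 + 75×9 = 520 + 78 + 675 = 1273
ΣP(Year 0)Q(Year 0) = 22×26 + 45×2 + 62×9 = 572 + 90 + 558 = 1220
L = 1273 / 1220 × 100 = 104.3443
Paasche component (current-period weights):
ΣP(Year 1)Q(Year 1) = 20×33 + 39×2 + 75×9 = 660 + 78 + 675 = 1413
ΣP(Year 0)Q(Year 1) = 22×33 + 45×2 + 62×9 = 726 + 90 + 558 = 1374
P = 1413 / 1374 × 100 = 102.8384
Fisher = √(L × P) = √(104.3443 × 102.8384) = 103.5886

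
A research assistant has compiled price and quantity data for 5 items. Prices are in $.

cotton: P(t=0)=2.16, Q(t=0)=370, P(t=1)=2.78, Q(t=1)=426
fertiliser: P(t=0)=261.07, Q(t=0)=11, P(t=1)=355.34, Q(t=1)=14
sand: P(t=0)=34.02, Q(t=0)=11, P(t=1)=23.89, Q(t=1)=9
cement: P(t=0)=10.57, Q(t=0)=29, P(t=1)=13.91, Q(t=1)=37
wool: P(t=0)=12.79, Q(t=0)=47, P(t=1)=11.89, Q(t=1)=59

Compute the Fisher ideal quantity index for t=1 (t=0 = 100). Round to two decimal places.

122.43

Laspeyres component (base-period weights):
ΣP(t=0)Q(t=1) = 2.16×426 + 261.07×14 + 34.02×9 + 10.57×37 + 12.79×59 = 920.16 + 3654.98 + 306.18 + 391.09 + 754.61 = 6027.02
ΣP(t=0)Q(t=0) = 2.16×370 + 261.07×11 + 34.02×11 + 10.57×29 + 12.79×47 = 799.2 + 2871.77 + 374.22 + 306.53 + 601.13 = 4952.85
L = 6027.02 / 4952.85 × 100 = 121.6879
Paasche component (current-period weights):
ΣP(t=1)Q(t=1) = 2.78×426 + 355.34×14 + 23.89×9 + 13.91×37 + 11.89×59 = 1184.28 + 4974.76 + 215.01 + 514.67 + 701.51 = 7590.23
ΣP(t=1)Q(t=0) = 2.78×370 + 355.34×11 + 23.89×11 + 13.91×29 + 11.89×47 = 1028.6 + 3908.74 + 262.79 + 403.39 + 558.83 = 6162.35
P = 7590.23 / 6162.35 × 100 = 123.1710
Fisher = √(L × P) = √(121.6879 × 123.1710) = 122.4272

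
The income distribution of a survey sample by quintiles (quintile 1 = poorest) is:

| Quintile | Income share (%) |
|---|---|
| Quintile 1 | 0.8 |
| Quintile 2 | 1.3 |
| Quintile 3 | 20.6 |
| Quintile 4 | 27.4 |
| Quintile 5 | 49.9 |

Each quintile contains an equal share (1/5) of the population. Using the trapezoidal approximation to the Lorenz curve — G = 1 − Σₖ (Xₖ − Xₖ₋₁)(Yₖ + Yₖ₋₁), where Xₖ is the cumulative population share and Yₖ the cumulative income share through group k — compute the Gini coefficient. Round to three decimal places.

Cumulative income shares Yₖ: 0.0080, 0.0210, 0.2270, 0.5010, 1.0000
Σ (Xₖ−Xₖ₋₁)(Yₖ+Yₖ₋₁) = (1/5)(0.0080+0.0000) + (1/5)(0.0210+0.0080) + (1/5)(0.2270+0.0210) + (1/5)(0.5010+0.2270) + (1/5)(1.0000+0.5010)
  = 0.0016 + 0.0058 + 0.0496 + 0.1456 + 0.3002 = 0.5028
G = 1 − 0.5028 = 0.4972

0.497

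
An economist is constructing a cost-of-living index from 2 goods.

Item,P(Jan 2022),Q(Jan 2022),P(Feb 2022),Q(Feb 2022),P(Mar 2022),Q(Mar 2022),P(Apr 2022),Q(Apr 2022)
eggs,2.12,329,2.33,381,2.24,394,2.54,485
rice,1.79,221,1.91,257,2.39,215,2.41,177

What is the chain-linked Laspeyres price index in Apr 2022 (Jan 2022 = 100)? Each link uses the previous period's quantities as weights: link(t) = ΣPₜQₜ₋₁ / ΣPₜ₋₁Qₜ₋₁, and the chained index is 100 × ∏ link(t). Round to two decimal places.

125.93

Link Jan 2022→Feb 2022:
ΣP(Feb 2022)Q(Jan 2022) = 2.33×329 + 1.91×221 = 766.57 + 422.11 = 1188.68
ΣP(Jan 2022)Q(Jan 2022) = 2.12×329 + 1.79×221 = 697.48 + 395.59 = 1093.07
link = 1188.68/1093.07 = 1.087469
Link Feb 2022→Mar 2022:
ΣP(Mar 2022)Q(Feb 2022) = 2.24×381 + 2.39×257 = 853.44 + 614.23 = 1467.67
ΣP(Feb 2022)Q(Feb 2022) = 2.33×381 + 1.91×257 = 887.73 + 490.87 = 1378.6
link = 1467.67/1378.6 = 1.064609
Link Mar 2022→Apr 2022:
ΣP(Apr 2022)Q(Mar 2022) = 2.54×394 + 2.41×215 = 1000.76 + 518.15 = 1518.91
ΣP(Mar 2022)Q(Mar 2022) = 2.24×394 + 2.39×215 = 882.56 + 513.85 = 1396.41
link = 1518.91/1396.41 = 1.087725
Chained index = 100 × 1.087469 × 1.064609 × 1.087725 = 125.9291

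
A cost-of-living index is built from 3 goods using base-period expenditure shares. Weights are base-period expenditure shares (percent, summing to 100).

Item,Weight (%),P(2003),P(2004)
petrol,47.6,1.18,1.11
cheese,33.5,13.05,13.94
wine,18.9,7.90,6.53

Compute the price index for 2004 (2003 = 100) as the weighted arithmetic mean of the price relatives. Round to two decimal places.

96.18

petrol: 47.6 × (1.11/1.18) = 47.6 × 0.940678 = 44.7763
cheese: 33.5 × (13.94/13.05) = 33.5 × 1.068199 = 35.7847
wine: 18.9 × (6.53/7.90) = 18.9 × 0.826582 = 15.6224
Index = Σ wᵢ·(p₁ᵢ/p₀ᵢ) = 44.7763 + 35.7847 + 15.6224 = 96.1834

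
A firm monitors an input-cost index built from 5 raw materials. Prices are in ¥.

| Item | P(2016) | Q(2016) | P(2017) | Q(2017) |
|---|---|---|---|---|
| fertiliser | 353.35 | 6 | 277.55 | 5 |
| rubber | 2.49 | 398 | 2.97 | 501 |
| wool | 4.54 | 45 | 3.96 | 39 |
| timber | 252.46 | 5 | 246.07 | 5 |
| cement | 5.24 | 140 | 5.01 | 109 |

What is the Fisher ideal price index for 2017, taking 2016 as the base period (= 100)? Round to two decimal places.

94.49

Laspeyres component (base-period weights):
ΣP(2017)Q(2016) = 277.55×6 + 2.97×398 + 3.96×45 + 246.07×5 + 5.01×140 = 1665.3 + 1182.06 + 178.2 + 1230.35 + 701.4 = 4957.31
ΣP(2016)Q(2016) = 353.35×6 + 2.49×398 + 4.54×45 + 252.46×5 + 5.24×140 = 2120.1 + 991.02 + 204.3 + 1262.3 + 733.6 = 5311.32
L = 4957.31 / 5311.32 × 100 = 93.3348
Paasche component (current-period weights):
ΣP(2017)Q(2017) = 277.55×5 + 2.97×501 + 3.96×39 + 246.07×5 + 5.01×109 = 1387.75 + 1487.97 + 154.44 + 1230.35 + 546.09 = 4806.6
ΣP(2016)Q(2017) = 353.35×5 + 2.49×501 + 4.54×39 + 252.46×5 + 5.24×109 = 1766.75 + 1247.49 + 177.06 + 1262.3 + 571.16 = 5024.76
P = 4806.6 / 5024.76 × 100 = 95.6583
Fisher = √(L × P) = √(93.3348 × 95.6583) = 94.4894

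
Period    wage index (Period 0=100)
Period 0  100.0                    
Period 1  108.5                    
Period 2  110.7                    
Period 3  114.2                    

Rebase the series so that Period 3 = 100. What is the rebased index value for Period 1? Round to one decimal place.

Rebased(Period 1) = 108.5 / 114.2 × 100 = 95.0088

95.0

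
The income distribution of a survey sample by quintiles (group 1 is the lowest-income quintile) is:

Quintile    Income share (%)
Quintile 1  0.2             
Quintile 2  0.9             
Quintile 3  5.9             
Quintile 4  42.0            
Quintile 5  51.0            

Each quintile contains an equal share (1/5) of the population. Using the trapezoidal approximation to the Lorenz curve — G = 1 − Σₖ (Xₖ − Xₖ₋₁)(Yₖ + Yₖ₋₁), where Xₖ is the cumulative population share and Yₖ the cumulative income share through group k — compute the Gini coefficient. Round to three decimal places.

0.571

Cumulative income shares Yₖ: 0.0020, 0.0110, 0.0700, 0.4900, 1.0000
Σ (Xₖ−Xₖ₋₁)(Yₖ+Yₖ₋₁) = (1/5)(0.0020+0.0000) + (1/5)(0.0110+0.0020) + (1/5)(0.0700+0.0110) + (1/5)(0.4900+0.0700) + (1/5)(1.0000+0.4900)
  = 0.0004 + 0.0026 + 0.0162 + 0.1120 + 0.2980 = 0.4292
G = 1 − 0.4292 = 0.5708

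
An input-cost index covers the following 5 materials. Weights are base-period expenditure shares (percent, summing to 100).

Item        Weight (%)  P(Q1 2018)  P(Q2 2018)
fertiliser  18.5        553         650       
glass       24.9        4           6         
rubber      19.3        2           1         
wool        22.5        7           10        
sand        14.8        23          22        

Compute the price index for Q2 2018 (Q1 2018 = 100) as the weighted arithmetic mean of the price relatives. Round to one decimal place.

115.0

fertiliser: 18.5 × (650/553) = 18.5 × 1.175407 = 21.7450
glass: 24.9 × (6/4) = 24.9 × 1.500000 = 37.3500
rubber: 19.3 × (1/2) = 19.3 × 0.500000 = 9.6500
wool: 22.5 × (10/7) = 22.5 × 1.428571 = 32.1429
sand: 14.8 × (22/23) = 14.8 × 0.956522 = 14.1565
Index = Σ wᵢ·(p₁ᵢ/p₀ᵢ) = 21.7450 + 37.3500 + 9.6500 + 32.1429 + 14.1565 = 115.0444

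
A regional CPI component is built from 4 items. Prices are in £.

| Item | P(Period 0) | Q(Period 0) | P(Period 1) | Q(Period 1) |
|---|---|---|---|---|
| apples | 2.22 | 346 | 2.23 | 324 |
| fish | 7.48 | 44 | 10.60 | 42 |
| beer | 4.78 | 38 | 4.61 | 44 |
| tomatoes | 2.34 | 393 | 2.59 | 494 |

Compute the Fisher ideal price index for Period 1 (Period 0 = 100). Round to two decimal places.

110.50

Laspeyres component (base-period weights):
ΣP(Period 1)Q(Period 0) = 2.23×346 + 10.60×44 + 4.61×38 + 2.59×393 = 771.58 + 466.4 + 175.18 + 1017.87 = 2431.03
ΣP(Period 0)Q(Period 0) = 2.22×346 + 7.48×44 + 4.78×38 + 2.34×393 = 768.12 + 329.12 + 181.64 + 919.62 = 2198.5
L = 2431.03 / 2198.5 × 100 = 110.5768
Paasche component (current-period weights):
ΣP(Period 1)Q(Period 1) = 2.23×324 + 10.60×42 + 4.61×44 + 2.59×494 = 722.52 + 445.2 + 202.84 + 1279.46 = 2650.02
ΣP(Period 0)Q(Period 1) = 2.22×324 + 7.48×42 + 4.78×44 + 2.34×494 = 719.28 + 314.16 + 210.32 + 1155.96 = 2399.72
P = 2650.02 / 2399.72 × 100 = 110.4304
Fisher = √(L × P) = √(110.5768 × 110.4304) = 110.5035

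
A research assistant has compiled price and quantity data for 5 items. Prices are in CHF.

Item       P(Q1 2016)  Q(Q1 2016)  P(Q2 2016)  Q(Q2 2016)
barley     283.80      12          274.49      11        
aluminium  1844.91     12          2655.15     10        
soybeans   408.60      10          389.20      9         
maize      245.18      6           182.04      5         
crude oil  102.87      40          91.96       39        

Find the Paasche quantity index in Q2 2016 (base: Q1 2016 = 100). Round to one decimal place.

85.7

Paasche quantity index uses current-period prices as weights.
ΣP(Q2 2016)·Q(Q2 2016) = 274.49×11 + 2655.15×10 + 389.20×9 + 182.04×5 + 91.96×39 = 3019.39 + 26551.5 + 3502.8 + 910.2 + 3586.44 = 37570.33
ΣP(Q2 2016)·Q(Q1 2016) = 274.49×12 + 2655.15×12 + 389.20×10 + 182.04×6 + 91.96×40 = 3293.88 + 31861.8 + 3892 + 1092.24 + 3678.4 = 43818.32
Index = 37570.33 / 43818.32 × 100 = 85.7411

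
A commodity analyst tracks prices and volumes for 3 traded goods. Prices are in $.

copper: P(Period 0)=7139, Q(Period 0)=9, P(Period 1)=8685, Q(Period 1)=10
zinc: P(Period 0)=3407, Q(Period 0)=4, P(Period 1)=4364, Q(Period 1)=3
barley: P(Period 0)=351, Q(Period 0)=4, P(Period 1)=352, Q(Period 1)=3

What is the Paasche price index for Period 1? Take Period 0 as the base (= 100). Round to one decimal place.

122.2

Paasche price index uses current-period quantities as weights.
ΣP(Period 1)·Q(Period 1) = 8685×10 + 4364×3 + 352×3 = 86850 + 13092 + 1056 = 100998
ΣP(Period 0)·Q(Period 1) = 7139×10 + 3407×3 + 351×3 = 71390 + 10221 + 1053 = 82664
Index = 100998 / 82664 × 100 = 122.1789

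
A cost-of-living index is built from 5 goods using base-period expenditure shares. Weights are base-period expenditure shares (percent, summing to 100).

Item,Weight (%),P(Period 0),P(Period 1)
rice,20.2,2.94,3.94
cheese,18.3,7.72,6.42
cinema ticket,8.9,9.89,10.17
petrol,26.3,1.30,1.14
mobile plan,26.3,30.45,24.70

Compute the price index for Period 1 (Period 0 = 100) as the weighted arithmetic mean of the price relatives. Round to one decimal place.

rice: 20.2 × (3.94/2.94) = 20.2 × 1.340136 = 27.0707
cheese: 18.3 × (6.42/7.72) = 18.3 × 0.831606 = 15.2184
cinema ticket: 8.9 × (10.17/9.89) = 8.9 × 1.028311 = 9.1520
petrol: 26.3 × (1.14/1.30) = 26.3 × 0.876923 = 23.0631
mobile plan: 26.3 × (24.70/30.45) = 26.3 × 0.811166 = 21.3337
Index = Σ wᵢ·(p₁ᵢ/p₀ᵢ) = 27.0707 + 15.2184 + 9.1520 + 23.0631 + 21.3337 = 95.8379

95.8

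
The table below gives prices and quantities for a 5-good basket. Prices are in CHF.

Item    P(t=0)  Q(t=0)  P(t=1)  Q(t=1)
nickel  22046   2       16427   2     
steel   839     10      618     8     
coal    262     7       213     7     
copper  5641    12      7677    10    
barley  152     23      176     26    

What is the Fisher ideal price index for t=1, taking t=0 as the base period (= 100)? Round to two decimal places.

107.83

Laspeyres component (base-period weights):
ΣP(t=1)Q(t=0) = 16427×2 + 618×10 + 213×7 + 7677×12 + 176×23 = 32854 + 6180 + 1491 + 92124 + 4048 = 136697
ΣP(t=0)Q(t=0) = 22046×2 + 839×10 + 262×7 + 5641×12 + 152×23 = 44092 + 8390 + 1834 + 67692 + 3496 = 125504
L = 136697 / 125504 × 100 = 108.9184
Paasche component (current-period weights):
ΣP(t=1)Q(t=1) = 16427×2 + 618×8 + 213×7 + 7677×10 + 176×26 = 32854 + 4944 + 1491 + 76770 + 4576 = 120635
ΣP(t=0)Q(t=1) = 22046×2 + 839×8 + 262×7 + 5641×10 + 152×26 = 44092 + 6712 + 1834 + 56410 + 3952 = 113000
P = 120635 / 113000 × 100 = 106.7566
Fisher = √(L × P) = √(108.9184 × 106.7566) = 107.8321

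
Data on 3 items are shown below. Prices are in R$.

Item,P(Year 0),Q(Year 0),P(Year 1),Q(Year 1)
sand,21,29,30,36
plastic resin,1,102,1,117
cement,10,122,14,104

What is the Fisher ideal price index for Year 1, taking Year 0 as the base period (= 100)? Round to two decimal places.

138.74

Laspeyres component (base-period weights):
ΣP(Year 1)Q(Year 0) = 30×29 + 1×102 + 14×122 = 870 + 102 + 1708 = 2680
ΣP(Year 0)Q(Year 0) = 21×29 + 1×102 + 10×122 = 609 + 102 + 1220 = 1931
L = 2680 / 1931 × 100 = 138.7882
Paasche component (current-period weights):
ΣP(Year 1)Q(Year 1) = 30×36 + 1×117 + 14×104 = 1080 + 117 + 1456 = 2653
ΣP(Year 0)Q(Year 1) = 21×36 + 1×117 + 10×104 = 756 + 117 + 1040 = 1913
P = 2653 / 1913 × 100 = 138.6827
Fisher = √(L × P) = √(138.7882 × 138.6827) = 138.7354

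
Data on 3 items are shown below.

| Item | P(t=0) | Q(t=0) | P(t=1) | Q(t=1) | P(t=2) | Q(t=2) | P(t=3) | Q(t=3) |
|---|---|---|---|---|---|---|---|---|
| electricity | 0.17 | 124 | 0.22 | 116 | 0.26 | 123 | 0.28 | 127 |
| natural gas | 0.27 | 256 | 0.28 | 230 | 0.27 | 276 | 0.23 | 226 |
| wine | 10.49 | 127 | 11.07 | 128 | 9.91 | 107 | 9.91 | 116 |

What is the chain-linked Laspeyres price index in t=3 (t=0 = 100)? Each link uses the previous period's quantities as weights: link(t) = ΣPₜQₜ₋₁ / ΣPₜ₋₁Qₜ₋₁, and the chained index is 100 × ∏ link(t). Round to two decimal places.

Link t=0→t=1:
ΣP(t=1)Q(t=0) = 0.22×124 + 0.28×256 + 11.07×127 = 27.28 + 71.68 + 1405.89 = 1504.85
ΣP(t=0)Q(t=0) = 0.17×124 + 0.27×256 + 10.49×127 = 21.08 + 69.12 + 1332.23 = 1422.43
link = 1504.85/1422.43 = 1.057943
Link t=1→t=2:
ΣP(t=2)Q(t=1) = 0.26×116 + 0.27×230 + 9.91×128 = 30.16 + 62.1 + 1268.48 = 1360.74
ΣP(t=1)Q(t=1) = 0.22×116 + 0.28×230 + 11.07×128 = 25.52 + 64.4 + 1416.96 = 1506.88
link = 1360.74/1506.88 = 0.903018
Link t=2→t=3:
ΣP(t=3)Q(t=2) = 0.28×123 + 0.23×276 + 9.91×107 = 34.44 + 63.48 + 1060.37 = 1158.29
ΣP(t=2)Q(t=2) = 0.26×123 + 0.27×276 + 9.91×107 = 31.98 + 74.52 + 1060.37 = 1166.87
link = 1158.29/1166.87 = 0.992647
Chained index = 100 × 1.057943 × 0.903018 × 0.992647 = 94.8317

94.83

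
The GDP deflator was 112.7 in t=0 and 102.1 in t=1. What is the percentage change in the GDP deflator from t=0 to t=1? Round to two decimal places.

Change = (102.1 − 112.7) / 112.7 × 100
       = -10.6 / 112.7 × 100 = -9.4055%

-9.41%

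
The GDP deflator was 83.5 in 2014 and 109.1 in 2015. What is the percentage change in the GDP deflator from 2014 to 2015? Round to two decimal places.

Change = (109.1 − 83.5) / 83.5 × 100
       = 25.6 / 83.5 × 100 = 30.6587%

30.66%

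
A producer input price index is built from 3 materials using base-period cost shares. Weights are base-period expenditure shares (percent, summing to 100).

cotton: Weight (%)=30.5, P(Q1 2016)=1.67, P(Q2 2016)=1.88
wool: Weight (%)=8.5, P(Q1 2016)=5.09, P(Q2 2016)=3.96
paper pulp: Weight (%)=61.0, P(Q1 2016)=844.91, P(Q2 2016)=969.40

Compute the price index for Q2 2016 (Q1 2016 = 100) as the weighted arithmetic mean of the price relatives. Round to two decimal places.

cotton: 30.5 × (1.88/1.67) = 30.5 × 1.125749 = 34.3353
wool: 8.5 × (3.96/5.09) = 8.5 × 0.777996 = 6.6130
paper pulp: 61.0 × (969.40/844.91) = 61.0 × 1.147341 = 69.9878
Index = Σ wᵢ·(p₁ᵢ/p₀ᵢ) = 34.3353 + 6.6130 + 69.9878 = 110.9361

110.94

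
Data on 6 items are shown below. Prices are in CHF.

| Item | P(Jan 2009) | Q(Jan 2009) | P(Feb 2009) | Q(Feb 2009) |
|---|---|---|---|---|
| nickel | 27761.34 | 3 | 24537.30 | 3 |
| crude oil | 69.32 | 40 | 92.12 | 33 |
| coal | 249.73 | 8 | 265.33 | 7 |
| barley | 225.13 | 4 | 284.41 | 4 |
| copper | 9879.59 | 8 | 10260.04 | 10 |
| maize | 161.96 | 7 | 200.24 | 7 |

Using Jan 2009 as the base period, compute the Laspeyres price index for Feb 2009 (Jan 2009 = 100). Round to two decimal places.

96.99

Laspeyres price index uses base-period quantities as weights.
ΣP(Feb 2009)·Q(Jan 2009) = 24537.30×3 + 92.12×40 + 265.33×8 + 284.41×4 + 10260.04×8 + 200.24×7 = 73611.9 + 3684.8 + 2122.64 + 1137.64 + 82080.32 + 1401.68 = 164038.98
ΣP(Jan 2009)·Q(Jan 2009) = 27761.34×3 + 69.32×40 + 249.73×8 + 225.13×4 + 9879.59×8 + 161.96×7 = 83284.02 + 2772.8 + 1997.84 + 900.52 + 79036.72 + 1133.72 = 169125.62
Index = 164038.98 / 169125.62 × 100 = 96.9924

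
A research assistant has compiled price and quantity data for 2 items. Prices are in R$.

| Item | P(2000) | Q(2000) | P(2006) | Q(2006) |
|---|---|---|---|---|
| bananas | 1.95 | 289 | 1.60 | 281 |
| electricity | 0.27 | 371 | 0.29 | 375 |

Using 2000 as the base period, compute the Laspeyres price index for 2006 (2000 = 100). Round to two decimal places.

Laspeyres price index uses base-period quantities as weights.
ΣP(2006)·Q(2000) = 1.60×289 + 0.29×371 = 462.4 + 107.59 = 569.99
ΣP(2000)·Q(2000) = 1.95×289 + 0.27×371 = 563.55 + 100.17 = 663.72
Index = 569.99 / 663.72 × 100 = 85.8781

85.88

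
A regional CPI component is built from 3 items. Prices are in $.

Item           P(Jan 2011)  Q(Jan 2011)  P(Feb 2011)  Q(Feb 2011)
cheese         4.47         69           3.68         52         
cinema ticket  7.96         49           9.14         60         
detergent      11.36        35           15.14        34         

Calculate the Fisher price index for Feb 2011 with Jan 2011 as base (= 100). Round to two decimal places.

113.40

Laspeyres component (base-period weights):
ΣP(Feb 2011)Q(Jan 2011) = 3.68×69 + 9.14×49 + 15.14×35 = 253.92 + 447.86 + 529.9 = 1231.68
ΣP(Jan 2011)Q(Jan 2011) = 4.47×69 + 7.96×49 + 11.36×35 = 308.43 + 390.04 + 397.6 = 1096.07
L = 1231.68 / 1096.07 × 100 = 112.3724
Paasche component (current-period weights):
ΣP(Feb 2011)Q(Feb 2011) = 3.68×52 + 9.14×60 + 15.14×34 = 191.36 + 548.4 + 514.76 = 1254.52
ΣP(Jan 2011)Q(Feb 2011) = 4.47×52 + 7.96×60 + 11.36×34 = 232.44 + 477.6 + 386.24 = 1096.28
P = 1254.52 / 1096.28 × 100 = 114.4343
Fisher = √(L × P) = √(112.3724 × 114.4343) = 113.3986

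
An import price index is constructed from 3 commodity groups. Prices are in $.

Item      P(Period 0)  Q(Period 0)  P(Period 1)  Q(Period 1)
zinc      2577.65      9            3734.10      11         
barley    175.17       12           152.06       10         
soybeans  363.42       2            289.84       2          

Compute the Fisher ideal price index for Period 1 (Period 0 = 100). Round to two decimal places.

Laspeyres component (base-period weights):
ΣP(Period 1)Q(Period 0) = 3734.10×9 + 152.06×12 + 289.84×2 = 33606.9 + 1824.72 + 579.68 = 36011.3
ΣP(Period 0)Q(Period 0) = 2577.65×9 + 175.17×12 + 363.42×2 = 23198.85 + 2102.04 + 726.84 = 26027.73
L = 36011.3 / 26027.73 × 100 = 138.3574
Paasche component (current-period weights):
ΣP(Period 1)Q(Period 1) = 3734.10×11 + 152.06×10 + 289.84×2 = 41075.1 + 1520.6 + 579.68 = 43175.38
ΣP(Period 0)Q(Period 1) = 2577.65×11 + 175.17×10 + 363.42×2 = 28354.15 + 1751.7 + 726.84 = 30832.69
P = 43175.38 / 30832.69 × 100 = 140.0312
Fisher = √(L × P) = √(138.3574 × 140.0312) = 139.1918

139.19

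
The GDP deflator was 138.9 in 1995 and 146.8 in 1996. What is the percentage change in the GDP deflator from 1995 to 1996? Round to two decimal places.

Change = (146.8 − 138.9) / 138.9 × 100
       = 7.9 / 138.9 × 100 = 5.6875%

5.69%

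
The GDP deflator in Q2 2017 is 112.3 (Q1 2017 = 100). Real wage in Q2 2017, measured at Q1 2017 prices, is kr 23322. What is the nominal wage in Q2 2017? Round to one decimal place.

Nominal = Real × (Index/100) = 23322 × (112.3/100)
        = 23322 × 1.123 = 26190.6060

26190.6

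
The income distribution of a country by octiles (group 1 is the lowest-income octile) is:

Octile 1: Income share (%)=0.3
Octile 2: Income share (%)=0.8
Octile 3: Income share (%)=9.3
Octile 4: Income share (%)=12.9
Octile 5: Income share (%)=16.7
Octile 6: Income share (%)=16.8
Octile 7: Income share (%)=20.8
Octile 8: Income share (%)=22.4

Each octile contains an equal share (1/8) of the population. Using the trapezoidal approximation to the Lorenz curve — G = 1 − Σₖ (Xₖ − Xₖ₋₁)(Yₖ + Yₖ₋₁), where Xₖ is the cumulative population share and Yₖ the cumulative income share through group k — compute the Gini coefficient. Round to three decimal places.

Cumulative income shares Yₖ: 0.0030, 0.0110, 0.1040, 0.2330, 0.4000, 0.5680, 0.7760, 1.0000
Σ (Xₖ−Xₖ₋₁)(Yₖ+Yₖ₋₁) = (1/8)(0.0030+0.0000) + (1/8)(0.0110+0.0030) + (1/8)(0.1040+0.0110) + (1/8)(0.2330+0.1040) + (1/8)(0.4000+0.2330) + (1/8)(0.5680+0.4000) + (1/8)(0.7760+0.5680) + (1/8)(1.0000+0.7760)
  = 0.0004 + 0.0017 + 0.0144 + 0.0421 + 0.0791 + 0.1210 + 0.1680 + 0.2220 = 0.6488
G = 1 − 0.6488 = 0.3512

0.351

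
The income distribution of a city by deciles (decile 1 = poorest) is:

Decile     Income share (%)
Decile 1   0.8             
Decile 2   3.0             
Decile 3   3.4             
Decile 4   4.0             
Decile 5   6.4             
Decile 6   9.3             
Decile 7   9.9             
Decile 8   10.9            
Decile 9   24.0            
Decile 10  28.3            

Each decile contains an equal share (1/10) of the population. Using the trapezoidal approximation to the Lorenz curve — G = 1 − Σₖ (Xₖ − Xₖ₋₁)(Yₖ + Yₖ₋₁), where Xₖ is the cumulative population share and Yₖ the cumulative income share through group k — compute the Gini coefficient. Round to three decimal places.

0.453

Cumulative income shares Yₖ: 0.0080, 0.0380, 0.0720, 0.1120, 0.1760, 0.2690, 0.3680, 0.4770, 0.7170, 1.0000
Σ (Xₖ−Xₖ₋₁)(Yₖ+Yₖ₋₁) = (1/10)(0.0080+0.0000) + (1/10)(0.0380+0.0080) + (1/10)(0.0720+0.0380) + (1/10)(0.1120+0.0720) + (1/10)(0.1760+0.1120) + (1/10)(0.2690+0.1760) + (1/10)(0.3680+0.2690) + (1/10)(0.4770+0.3680) + (1/10)(0.7170+0.4770) + (1/10)(1.0000+0.7170)
  = 0.0008 + 0.0046 + 0.0110 + 0.0184 + 0.0288 + 0.0445 + 0.0637 + 0.0845 + 0.1194 + 0.1717 = 0.5474
G = 1 − 0.5474 = 0.4526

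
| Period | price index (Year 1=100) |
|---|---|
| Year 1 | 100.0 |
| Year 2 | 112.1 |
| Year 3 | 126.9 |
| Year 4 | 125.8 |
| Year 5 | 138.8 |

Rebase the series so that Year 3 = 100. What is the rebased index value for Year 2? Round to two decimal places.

88.34

Rebased(Year 2) = 112.1 / 126.9 × 100 = 88.3373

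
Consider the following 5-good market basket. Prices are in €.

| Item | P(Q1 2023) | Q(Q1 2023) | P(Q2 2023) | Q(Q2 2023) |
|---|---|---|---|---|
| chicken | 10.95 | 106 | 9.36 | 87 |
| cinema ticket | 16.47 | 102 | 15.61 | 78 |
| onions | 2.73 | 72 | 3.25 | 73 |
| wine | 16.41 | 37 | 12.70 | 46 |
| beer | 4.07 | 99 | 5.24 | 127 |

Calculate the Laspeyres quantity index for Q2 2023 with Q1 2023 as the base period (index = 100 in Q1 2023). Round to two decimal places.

91.63

Laspeyres quantity index uses base-period prices as weights.
ΣP(Q1 2023)·Q(Q2 2023) = 10.95×87 + 16.47×78 + 2.73×73 + 16.41×46 + 4.07×127 = 952.65 + 1284.66 + 199.29 + 754.86 + 516.89 = 3708.35
ΣP(Q1 2023)·Q(Q1 2023) = 10.95×106 + 16.47×102 + 2.73×72 + 16.41×37 + 4.07×99 = 1160.7 + 1679.94 + 196.56 + 607.17 + 402.93 = 4047.3
Index = 3708.35 / 4047.3 × 100 = 91.6253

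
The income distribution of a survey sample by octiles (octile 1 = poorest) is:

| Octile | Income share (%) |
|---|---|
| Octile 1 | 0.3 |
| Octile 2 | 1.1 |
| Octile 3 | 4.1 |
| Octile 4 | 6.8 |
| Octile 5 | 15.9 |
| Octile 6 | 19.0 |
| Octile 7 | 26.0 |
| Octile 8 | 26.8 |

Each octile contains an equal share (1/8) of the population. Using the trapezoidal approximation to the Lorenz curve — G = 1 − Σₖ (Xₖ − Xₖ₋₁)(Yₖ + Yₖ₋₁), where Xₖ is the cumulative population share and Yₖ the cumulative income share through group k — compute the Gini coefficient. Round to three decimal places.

0.455

Cumulative income shares Yₖ: 0.0030, 0.0140, 0.0550, 0.1230, 0.2820, 0.4720, 0.7320, 1.0000
Σ (Xₖ−Xₖ₋₁)(Yₖ+Yₖ₋₁) = (1/8)(0.0030+0.0000) + (1/8)(0.0140+0.0030) + (1/8)(0.0550+0.0140) + (1/8)(0.1230+0.0550) + (1/8)(0.2820+0.1230) + (1/8)(0.4720+0.2820) + (1/8)(0.7320+0.4720) + (1/8)(1.0000+0.7320)
  = 0.0004 + 0.0021 + 0.0086 + 0.0222 + 0.0506 + 0.0943 + 0.1505 + 0.2165 = 0.5453
G = 1 − 0.5453 = 0.4547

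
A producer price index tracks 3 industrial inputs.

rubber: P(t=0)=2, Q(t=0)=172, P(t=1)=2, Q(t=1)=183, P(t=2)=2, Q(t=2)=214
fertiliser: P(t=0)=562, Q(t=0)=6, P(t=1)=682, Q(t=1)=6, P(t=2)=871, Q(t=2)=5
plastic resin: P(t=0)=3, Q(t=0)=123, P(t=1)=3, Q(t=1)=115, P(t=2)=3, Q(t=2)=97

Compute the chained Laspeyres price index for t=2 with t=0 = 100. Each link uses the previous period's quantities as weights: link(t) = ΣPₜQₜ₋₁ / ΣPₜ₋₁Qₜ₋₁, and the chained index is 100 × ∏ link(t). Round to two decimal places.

Link t=0→t=1:
ΣP(t=1)Q(t=0) = 2×172 + 682×6 + 3×123 = 344 + 4092 + 369 = 4805
ΣP(t=0)Q(t=0) = 2×172 + 562×6 + 3×123 = 344 + 3372 + 369 = 4085
link = 4805/4085 = 1.176255
Link t=1→t=2:
ΣP(t=2)Q(t=1) = 2×183 + 871×6 + 3×115 = 366 + 5226 + 345 = 5937
ΣP(t=1)Q(t=1) = 2×183 + 682×6 + 3×115 = 366 + 4092 + 345 = 4803
link = 5937/4803 = 1.236102
Chained index = 100 × 1.176255 × 1.236102 = 145.3971

145.40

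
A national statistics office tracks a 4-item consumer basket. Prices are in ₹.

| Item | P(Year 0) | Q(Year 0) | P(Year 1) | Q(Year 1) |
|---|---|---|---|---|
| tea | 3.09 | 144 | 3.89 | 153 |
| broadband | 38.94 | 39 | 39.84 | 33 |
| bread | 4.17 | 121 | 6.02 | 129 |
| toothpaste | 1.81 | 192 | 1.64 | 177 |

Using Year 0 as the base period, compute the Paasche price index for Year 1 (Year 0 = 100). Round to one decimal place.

113.8

Paasche price index uses current-period quantities as weights.
ΣP(Year 1)·Q(Year 1) = 3.89×153 + 39.84×33 + 6.02×129 + 1.64×177 = 595.17 + 1314.72 + 776.58 + 290.28 = 2976.75
ΣP(Year 0)·Q(Year 1) = 3.09×153 + 38.94×33 + 4.17×129 + 1.81×177 = 472.77 + 1285.02 + 537.93 + 320.37 = 2616.09
Index = 2976.75 / 2616.09 × 100 = 113.7862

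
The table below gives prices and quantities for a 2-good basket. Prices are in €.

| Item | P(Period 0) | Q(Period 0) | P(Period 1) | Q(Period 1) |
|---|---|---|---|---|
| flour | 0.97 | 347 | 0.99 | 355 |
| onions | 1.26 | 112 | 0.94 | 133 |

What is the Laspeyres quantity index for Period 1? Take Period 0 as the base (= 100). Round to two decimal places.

Laspeyres quantity index uses base-period prices as weights.
ΣP(Period 0)·Q(Period 1) = 0.97×355 + 1.26×133 = 344.35 + 167.58 = 511.93
ΣP(Period 0)·Q(Period 0) = 0.97×347 + 1.26×112 = 336.59 + 141.12 = 477.71
Index = 511.93 / 477.71 × 100 = 107.1633

107.16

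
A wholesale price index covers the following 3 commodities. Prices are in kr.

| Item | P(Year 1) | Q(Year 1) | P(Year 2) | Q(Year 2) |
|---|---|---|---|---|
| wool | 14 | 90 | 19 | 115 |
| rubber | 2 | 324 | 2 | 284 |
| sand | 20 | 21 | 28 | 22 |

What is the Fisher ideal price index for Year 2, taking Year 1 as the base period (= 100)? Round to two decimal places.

Laspeyres component (base-period weights):
ΣP(Year 2)Q(Year 1) = 19×90 + 2×324 + 28×21 = 1710 + 648 + 588 = 2946
ΣP(Year 1)Q(Year 1) = 14×90 + 2×324 + 20×21 = 1260 + 648 + 420 = 2328
L = 2946 / 2328 × 100 = 126.5464
Paasche component (current-period weights):
ΣP(Year 2)Q(Year 2) = 19×115 + 2×284 + 28×22 = 2185 + 568 + 616 = 3369
ΣP(Year 1)Q(Year 2) = 14×115 + 2×284 + 20×22 = 1610 + 568 + 440 = 2618
P = 3369 / 2618 × 100 = 128.6860
Fisher = √(L × P) = √(126.5464 × 128.6860) = 127.6117

127.61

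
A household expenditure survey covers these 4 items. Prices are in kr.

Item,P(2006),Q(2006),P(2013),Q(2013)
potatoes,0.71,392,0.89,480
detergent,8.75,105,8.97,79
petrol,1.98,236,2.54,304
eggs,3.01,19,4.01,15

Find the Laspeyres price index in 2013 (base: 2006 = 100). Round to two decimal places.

114.22

Laspeyres price index uses base-period quantities as weights.
ΣP(2013)·Q(2006) = 0.89×392 + 8.97×105 + 2.54×236 + 4.01×19 = 348.88 + 941.85 + 599.44 + 76.19 = 1966.36
ΣP(2006)·Q(2006) = 0.71×392 + 8.75×105 + 1.98×236 + 3.01×19 = 278.32 + 918.75 + 467.28 + 57.19 = 1721.54
Index = 1966.36 / 1721.54 × 100 = 114.2210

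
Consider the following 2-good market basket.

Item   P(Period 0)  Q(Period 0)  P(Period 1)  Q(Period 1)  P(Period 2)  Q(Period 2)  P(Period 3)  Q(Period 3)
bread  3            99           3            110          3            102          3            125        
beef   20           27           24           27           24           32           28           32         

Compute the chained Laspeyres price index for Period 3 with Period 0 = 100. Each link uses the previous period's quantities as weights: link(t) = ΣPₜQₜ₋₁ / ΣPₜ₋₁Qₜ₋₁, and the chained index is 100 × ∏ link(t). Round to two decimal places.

Link Period 0→Period 1:
ΣP(Period 1)Q(Period 0) = 3×99 + 24×27 = 297 + 648 = 945
ΣP(Period 0)Q(Period 0) = 3×99 + 20×27 = 297 + 540 = 837
link = 945/837 = 1.129032
Link Period 1→Period 2:
ΣP(Period 2)Q(Period 1) = 3×110 + 24×27 = 330 + 648 = 978
ΣP(Period 1)Q(Period 1) = 3×110 + 24×27 = 330 + 648 = 978
link = 978/978 = 1.000000
Link Period 2→Period 3:
ΣP(Period 3)Q(Period 2) = 3×102 + 28×32 = 306 + 896 = 1202
ΣP(Period 2)Q(Period 2) = 3×102 + 24×32 = 306 + 768 = 1074
link = 1202/1074 = 1.119181
Chained index = 100 × 1.129032 × 1.000000 × 1.119181 = 126.3591

126.36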